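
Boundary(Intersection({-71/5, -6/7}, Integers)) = EmptySet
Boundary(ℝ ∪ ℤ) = ∅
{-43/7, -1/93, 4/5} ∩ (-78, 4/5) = {-43/7, -1/93}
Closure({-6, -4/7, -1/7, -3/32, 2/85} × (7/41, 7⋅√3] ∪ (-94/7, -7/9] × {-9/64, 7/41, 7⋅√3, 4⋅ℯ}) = ({-6, -4/7, -1/7, -3/32, 2/85} × [7/41, 7⋅√3]) ∪ ([-94/7, -7/9] × {-9/64, 7/41, 7⋅√3, 4⋅ℯ})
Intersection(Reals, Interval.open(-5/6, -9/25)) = Interval.open(-5/6, -9/25)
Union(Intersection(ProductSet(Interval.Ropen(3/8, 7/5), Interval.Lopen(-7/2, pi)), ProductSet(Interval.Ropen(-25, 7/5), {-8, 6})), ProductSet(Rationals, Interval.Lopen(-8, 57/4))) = ProductSet(Rationals, Interval.Lopen(-8, 57/4))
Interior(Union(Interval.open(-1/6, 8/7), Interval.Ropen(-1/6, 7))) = Interval.open(-1/6, 7)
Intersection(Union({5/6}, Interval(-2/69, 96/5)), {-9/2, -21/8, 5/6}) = {5/6}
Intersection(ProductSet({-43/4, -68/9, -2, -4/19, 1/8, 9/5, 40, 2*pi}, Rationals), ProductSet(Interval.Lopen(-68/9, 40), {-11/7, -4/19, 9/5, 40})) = ProductSet({-2, -4/19, 1/8, 9/5, 40, 2*pi}, {-11/7, -4/19, 9/5, 40})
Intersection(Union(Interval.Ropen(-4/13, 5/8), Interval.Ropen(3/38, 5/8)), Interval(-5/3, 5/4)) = Interval.Ropen(-4/13, 5/8)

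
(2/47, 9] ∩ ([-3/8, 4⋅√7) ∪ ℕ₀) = (2/47, 9] ∪ {1, 2, …, 9}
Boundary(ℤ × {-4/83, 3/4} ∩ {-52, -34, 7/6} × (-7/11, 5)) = {-52, -34} × {-4/83, 3/4}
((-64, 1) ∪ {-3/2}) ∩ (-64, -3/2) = (-64, -3/2)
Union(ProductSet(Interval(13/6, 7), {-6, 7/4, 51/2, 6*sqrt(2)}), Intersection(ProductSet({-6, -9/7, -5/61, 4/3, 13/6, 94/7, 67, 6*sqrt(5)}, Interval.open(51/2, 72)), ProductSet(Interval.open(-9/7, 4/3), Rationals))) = Union(ProductSet({-5/61}, Intersection(Interval.open(51/2, 72), Rationals)), ProductSet(Interval(13/6, 7), {-6, 7/4, 51/2, 6*sqrt(2)}))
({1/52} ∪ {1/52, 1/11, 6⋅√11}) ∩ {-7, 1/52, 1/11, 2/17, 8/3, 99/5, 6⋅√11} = {1/52, 1/11, 6⋅√11}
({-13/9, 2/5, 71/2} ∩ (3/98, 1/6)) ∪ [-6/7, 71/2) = [-6/7, 71/2)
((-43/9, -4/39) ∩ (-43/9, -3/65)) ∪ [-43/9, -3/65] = [-43/9, -3/65]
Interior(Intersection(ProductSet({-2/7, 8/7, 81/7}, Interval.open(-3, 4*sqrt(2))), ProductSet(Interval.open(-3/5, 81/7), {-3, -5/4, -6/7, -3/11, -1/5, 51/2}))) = EmptySet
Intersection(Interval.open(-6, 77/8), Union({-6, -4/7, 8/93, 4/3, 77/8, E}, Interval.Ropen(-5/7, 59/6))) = Interval.Ropen(-5/7, 77/8)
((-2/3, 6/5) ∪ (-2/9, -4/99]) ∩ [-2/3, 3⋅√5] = (-2/3, 6/5)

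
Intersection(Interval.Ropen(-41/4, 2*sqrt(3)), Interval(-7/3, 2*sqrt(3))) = Interval.Ropen(-7/3, 2*sqrt(3))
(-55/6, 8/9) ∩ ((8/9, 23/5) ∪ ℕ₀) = {0}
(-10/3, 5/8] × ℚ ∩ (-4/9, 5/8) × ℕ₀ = (-4/9, 5/8) × ℕ₀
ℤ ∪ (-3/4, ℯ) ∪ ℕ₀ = ℤ ∪ (-3/4, ℯ)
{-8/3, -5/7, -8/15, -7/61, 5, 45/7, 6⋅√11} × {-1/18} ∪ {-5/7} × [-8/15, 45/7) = ({-5/7} × [-8/15, 45/7)) ∪ ({-8/3, -5/7, -8/15, -7/61, 5, 45/7, 6⋅√11} × {-1/18})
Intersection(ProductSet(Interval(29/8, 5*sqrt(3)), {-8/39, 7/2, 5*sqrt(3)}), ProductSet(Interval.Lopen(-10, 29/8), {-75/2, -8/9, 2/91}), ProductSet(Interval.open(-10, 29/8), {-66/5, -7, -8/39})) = EmptySet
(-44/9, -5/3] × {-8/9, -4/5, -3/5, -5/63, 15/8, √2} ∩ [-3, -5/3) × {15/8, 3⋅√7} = [-3, -5/3) × {15/8}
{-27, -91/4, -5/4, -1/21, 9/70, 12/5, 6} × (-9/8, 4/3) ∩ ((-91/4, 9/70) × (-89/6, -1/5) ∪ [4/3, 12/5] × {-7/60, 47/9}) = ({12/5} × {-7/60}) ∪ ({-5/4, -1/21} × (-9/8, -1/5))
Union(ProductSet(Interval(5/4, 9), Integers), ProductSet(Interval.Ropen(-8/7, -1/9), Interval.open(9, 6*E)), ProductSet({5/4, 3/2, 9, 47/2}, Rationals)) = Union(ProductSet({5/4, 3/2, 9, 47/2}, Rationals), ProductSet(Interval.Ropen(-8/7, -1/9), Interval.open(9, 6*E)), ProductSet(Interval(5/4, 9), Integers))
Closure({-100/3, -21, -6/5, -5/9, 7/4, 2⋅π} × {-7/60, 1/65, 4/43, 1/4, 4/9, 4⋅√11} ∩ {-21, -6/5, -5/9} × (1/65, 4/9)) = {-21, -6/5, -5/9} × {4/43, 1/4}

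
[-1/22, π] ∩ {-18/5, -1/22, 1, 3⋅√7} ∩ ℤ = {1}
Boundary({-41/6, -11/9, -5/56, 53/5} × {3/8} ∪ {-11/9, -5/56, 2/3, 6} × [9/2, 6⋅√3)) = ({-41/6, -11/9, -5/56, 53/5} × {3/8}) ∪ ({-11/9, -5/56, 2/3, 6} × [9/2, 6⋅√3])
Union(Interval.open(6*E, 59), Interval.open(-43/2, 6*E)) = Union(Interval.open(-43/2, 6*E), Interval.open(6*E, 59))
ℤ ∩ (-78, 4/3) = {-77, -76, …, 1}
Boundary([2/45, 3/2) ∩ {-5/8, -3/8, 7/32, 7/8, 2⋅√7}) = {7/32, 7/8}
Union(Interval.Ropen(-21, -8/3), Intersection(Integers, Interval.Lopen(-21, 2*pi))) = Union(Interval.Ropen(-21, -8/3), Range(-20, 7, 1))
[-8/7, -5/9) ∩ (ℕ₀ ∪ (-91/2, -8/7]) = {-8/7}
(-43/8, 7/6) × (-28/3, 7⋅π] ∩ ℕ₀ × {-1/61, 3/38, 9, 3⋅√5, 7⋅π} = {0, 1} × {-1/61, 3/38, 9, 3⋅√5, 7⋅π}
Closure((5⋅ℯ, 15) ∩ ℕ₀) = {14}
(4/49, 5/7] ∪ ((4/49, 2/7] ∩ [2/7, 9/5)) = (4/49, 5/7]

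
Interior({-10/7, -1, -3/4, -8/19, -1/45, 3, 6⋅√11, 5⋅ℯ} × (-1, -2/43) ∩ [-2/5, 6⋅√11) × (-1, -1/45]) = ∅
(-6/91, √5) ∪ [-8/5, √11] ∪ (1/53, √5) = [-8/5, √11]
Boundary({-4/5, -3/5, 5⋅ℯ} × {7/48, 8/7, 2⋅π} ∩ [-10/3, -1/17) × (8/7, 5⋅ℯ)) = {-4/5, -3/5} × {2⋅π}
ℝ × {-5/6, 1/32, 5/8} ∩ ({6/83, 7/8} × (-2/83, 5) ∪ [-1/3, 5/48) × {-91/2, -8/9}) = {6/83, 7/8} × {1/32, 5/8}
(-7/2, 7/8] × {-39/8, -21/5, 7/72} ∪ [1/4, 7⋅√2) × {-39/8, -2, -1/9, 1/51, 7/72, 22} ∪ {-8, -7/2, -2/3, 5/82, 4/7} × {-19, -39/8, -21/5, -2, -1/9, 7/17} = ((-7/2, 7/8] × {-39/8, -21/5, 7/72}) ∪ ({-8, -7/2, -2/3, 5/82, 4/7} × {-19, -39/8, -21/5, -2, -1/9, 7/17}) ∪ ([1/4, 7⋅√2) × {-39/8, -2, -1/9, 1/51, 7/72, 22})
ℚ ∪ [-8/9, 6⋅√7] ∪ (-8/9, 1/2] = ℚ ∪ [-8/9, 6⋅√7]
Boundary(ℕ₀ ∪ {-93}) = {-93} ∪ ℕ₀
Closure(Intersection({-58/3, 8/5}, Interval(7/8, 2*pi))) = {8/5}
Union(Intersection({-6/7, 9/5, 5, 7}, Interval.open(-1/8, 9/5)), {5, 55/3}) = {5, 55/3}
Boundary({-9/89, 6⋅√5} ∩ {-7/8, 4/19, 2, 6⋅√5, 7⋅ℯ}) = {6⋅√5}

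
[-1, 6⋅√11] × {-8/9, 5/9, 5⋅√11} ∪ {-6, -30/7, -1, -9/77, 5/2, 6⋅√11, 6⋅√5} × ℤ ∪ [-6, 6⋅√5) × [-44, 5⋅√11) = ({-6, -30/7, -1, -9/77, 5/2, 6⋅√11, 6⋅√5} × ℤ) ∪ ([-1, 6⋅√11] × {-8/9, 5/9, 5⋅√11}) ∪ ([-6, 6⋅√5) × [-44, 5⋅√11))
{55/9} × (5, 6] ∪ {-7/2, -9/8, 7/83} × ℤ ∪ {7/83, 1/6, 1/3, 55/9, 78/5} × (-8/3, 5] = ({-7/2, -9/8, 7/83} × ℤ) ∪ ({55/9} × (5, 6]) ∪ ({7/83, 1/6, 1/3, 55/9, 78/5} × (-8/3, 5])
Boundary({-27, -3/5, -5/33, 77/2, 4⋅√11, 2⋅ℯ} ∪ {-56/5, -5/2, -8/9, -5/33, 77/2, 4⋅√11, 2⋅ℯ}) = {-27, -56/5, -5/2, -8/9, -3/5, -5/33, 77/2, 4⋅√11, 2⋅ℯ}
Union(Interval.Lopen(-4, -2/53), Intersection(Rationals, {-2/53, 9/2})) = Union({9/2}, Interval.Lopen(-4, -2/53))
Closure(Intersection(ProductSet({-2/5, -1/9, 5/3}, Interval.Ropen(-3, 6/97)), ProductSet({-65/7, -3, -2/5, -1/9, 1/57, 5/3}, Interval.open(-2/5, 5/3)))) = ProductSet({-2/5, -1/9, 5/3}, Interval(-2/5, 6/97))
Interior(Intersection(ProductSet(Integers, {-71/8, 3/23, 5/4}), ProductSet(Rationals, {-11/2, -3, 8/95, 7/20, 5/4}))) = EmptySet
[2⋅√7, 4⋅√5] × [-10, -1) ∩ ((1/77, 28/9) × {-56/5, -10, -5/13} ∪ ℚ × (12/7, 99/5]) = ∅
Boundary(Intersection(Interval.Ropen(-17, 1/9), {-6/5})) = {-6/5}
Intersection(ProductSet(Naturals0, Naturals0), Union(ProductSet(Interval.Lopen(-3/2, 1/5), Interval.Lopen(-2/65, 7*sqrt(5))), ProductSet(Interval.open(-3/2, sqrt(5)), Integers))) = ProductSet(Range(0, 3, 1), Naturals0)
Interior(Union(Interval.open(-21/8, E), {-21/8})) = Interval.open(-21/8, E)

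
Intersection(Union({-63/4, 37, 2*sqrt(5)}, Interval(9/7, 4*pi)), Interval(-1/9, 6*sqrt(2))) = Interval(9/7, 6*sqrt(2))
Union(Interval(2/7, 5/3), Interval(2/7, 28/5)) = Interval(2/7, 28/5)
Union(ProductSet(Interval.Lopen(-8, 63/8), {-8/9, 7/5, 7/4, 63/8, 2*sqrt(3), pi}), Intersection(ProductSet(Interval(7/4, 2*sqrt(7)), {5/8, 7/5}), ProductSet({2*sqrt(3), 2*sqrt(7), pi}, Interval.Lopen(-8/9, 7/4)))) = Union(ProductSet({2*sqrt(3), 2*sqrt(7), pi}, {5/8, 7/5}), ProductSet(Interval.Lopen(-8, 63/8), {-8/9, 7/5, 7/4, 63/8, 2*sqrt(3), pi}))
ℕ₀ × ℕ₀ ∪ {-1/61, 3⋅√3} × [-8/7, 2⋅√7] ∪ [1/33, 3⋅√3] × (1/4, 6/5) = (ℕ₀ × ℕ₀) ∪ ([1/33, 3⋅√3] × (1/4, 6/5)) ∪ ({-1/61, 3⋅√3} × [-8/7, 2⋅√7])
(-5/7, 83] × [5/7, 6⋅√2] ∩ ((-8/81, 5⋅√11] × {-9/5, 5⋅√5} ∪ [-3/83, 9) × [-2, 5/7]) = [-3/83, 9) × {5/7}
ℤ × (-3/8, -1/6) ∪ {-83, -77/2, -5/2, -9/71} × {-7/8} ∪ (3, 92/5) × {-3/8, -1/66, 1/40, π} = (ℤ × (-3/8, -1/6)) ∪ ({-83, -77/2, -5/2, -9/71} × {-7/8}) ∪ ((3, 92/5) × {-3/8, -1/66, 1/40, π})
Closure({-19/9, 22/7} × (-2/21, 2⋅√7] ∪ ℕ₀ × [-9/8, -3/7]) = (ℕ₀ × [-9/8, -3/7]) ∪ ({-19/9, 22/7} × [-2/21, 2⋅√7])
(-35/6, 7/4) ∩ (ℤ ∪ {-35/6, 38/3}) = {-5, -4, …, 1}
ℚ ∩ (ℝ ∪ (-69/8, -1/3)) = ℚ ∩ (-∞, ∞)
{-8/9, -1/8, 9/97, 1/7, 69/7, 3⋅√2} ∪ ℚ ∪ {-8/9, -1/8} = ℚ ∪ {3⋅√2}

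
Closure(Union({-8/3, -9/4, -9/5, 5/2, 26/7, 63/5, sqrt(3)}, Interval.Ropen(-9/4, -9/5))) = Union({-8/3, 5/2, 26/7, 63/5, sqrt(3)}, Interval(-9/4, -9/5))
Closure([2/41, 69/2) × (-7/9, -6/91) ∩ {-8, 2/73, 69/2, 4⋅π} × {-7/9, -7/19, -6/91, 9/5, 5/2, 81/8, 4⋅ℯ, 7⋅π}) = {4⋅π} × {-7/19}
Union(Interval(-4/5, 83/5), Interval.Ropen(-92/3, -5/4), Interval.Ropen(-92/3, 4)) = Interval(-92/3, 83/5)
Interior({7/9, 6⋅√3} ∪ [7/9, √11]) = (7/9, √11)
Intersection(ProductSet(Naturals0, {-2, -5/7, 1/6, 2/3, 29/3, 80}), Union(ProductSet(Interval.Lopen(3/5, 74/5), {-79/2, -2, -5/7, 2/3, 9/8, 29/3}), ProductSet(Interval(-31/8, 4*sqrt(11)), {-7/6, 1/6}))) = Union(ProductSet(Range(0, 14, 1), {1/6}), ProductSet(Range(1, 15, 1), {-2, -5/7, 2/3, 29/3}))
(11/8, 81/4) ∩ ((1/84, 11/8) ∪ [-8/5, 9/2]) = (11/8, 9/2]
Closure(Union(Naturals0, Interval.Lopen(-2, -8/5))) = Union(Complement(Naturals0, Interval.open(-2, -8/5)), Interval(-2, -8/5), Naturals0)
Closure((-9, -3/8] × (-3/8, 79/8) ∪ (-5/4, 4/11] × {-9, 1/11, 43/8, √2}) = ([-5/4, 4/11] × {-9}) ∪ ({-9, -3/8} × [-3/8, 79/8]) ∪ ([-9, -3/8] × {-3/8, 79/8}) ∪ ((-9, -3/8] × (-3/8, 79/8)) ∪ ((-5/4, 4/11] × {-9, 1/11, 43/8, √2})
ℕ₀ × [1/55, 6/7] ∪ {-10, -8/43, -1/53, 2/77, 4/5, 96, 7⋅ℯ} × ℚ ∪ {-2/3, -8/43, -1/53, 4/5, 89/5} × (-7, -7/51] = (ℕ₀ × [1/55, 6/7]) ∪ ({-2/3, -8/43, -1/53, 4/5, 89/5} × (-7, -7/51]) ∪ ({-10, -8/43, -1/53, 2/77, 4/5, 96, 7⋅ℯ} × ℚ)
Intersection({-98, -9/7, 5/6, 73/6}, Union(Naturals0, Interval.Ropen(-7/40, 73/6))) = {5/6}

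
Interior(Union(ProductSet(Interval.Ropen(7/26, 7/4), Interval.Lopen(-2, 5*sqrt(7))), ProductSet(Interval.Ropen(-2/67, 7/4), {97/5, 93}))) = ProductSet(Interval.open(7/26, 7/4), Interval.open(-2, 5*sqrt(7)))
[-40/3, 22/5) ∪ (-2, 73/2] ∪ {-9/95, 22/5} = [-40/3, 73/2]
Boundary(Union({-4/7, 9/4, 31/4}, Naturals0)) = Union({-4/7, 9/4, 31/4}, Naturals0)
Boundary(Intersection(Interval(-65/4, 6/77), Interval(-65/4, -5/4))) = {-65/4, -5/4}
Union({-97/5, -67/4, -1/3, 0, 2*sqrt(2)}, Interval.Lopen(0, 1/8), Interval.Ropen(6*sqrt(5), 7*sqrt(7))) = Union({-97/5, -67/4, -1/3, 2*sqrt(2)}, Interval(0, 1/8), Interval.Ropen(6*sqrt(5), 7*sqrt(7)))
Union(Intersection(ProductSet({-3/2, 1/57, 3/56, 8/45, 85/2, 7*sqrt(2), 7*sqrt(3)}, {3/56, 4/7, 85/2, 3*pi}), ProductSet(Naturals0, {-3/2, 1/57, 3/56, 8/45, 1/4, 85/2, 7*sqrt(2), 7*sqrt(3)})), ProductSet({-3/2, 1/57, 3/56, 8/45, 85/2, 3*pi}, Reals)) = ProductSet({-3/2, 1/57, 3/56, 8/45, 85/2, 3*pi}, Reals)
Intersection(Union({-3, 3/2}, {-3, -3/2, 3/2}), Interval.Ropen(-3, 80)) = {-3, -3/2, 3/2}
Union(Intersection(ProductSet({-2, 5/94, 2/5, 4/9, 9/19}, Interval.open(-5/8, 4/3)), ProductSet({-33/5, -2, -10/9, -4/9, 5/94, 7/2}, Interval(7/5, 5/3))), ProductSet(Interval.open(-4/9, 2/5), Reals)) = ProductSet(Interval.open(-4/9, 2/5), Reals)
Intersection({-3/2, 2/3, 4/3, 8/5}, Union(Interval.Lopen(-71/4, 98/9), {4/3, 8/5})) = {-3/2, 2/3, 4/3, 8/5}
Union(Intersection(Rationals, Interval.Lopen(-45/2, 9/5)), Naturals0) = Union(Intersection(Interval.Lopen(-45/2, 9/5), Rationals), Naturals0)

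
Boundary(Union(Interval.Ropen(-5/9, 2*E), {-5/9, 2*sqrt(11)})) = {-5/9, 2*sqrt(11), 2*E}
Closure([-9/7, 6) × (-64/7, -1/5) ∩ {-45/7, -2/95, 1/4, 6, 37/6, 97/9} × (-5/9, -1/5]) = {-2/95, 1/4} × [-5/9, -1/5]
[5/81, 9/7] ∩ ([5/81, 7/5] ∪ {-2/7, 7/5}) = [5/81, 9/7]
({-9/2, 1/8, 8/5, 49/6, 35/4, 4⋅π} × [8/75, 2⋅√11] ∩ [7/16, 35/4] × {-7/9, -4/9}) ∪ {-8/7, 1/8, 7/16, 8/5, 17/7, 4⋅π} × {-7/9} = {-8/7, 1/8, 7/16, 8/5, 17/7, 4⋅π} × {-7/9}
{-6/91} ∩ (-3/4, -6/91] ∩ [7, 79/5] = ∅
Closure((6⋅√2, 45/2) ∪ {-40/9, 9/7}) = {-40/9, 9/7} ∪ [6⋅√2, 45/2]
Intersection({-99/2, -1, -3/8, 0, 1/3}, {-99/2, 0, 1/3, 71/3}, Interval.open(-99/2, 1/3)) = {0}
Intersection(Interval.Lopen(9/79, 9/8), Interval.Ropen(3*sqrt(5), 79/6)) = EmptySet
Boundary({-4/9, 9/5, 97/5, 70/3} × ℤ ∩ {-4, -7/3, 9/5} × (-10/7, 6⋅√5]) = {9/5} × {-1, 0, …, 13}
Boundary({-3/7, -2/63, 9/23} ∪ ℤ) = ℤ ∪ {-3/7, -2/63, 9/23}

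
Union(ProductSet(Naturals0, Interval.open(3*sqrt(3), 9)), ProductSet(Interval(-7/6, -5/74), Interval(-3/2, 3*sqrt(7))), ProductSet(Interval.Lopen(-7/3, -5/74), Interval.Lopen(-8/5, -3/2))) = Union(ProductSet(Interval.Lopen(-7/3, -5/74), Interval.Lopen(-8/5, -3/2)), ProductSet(Interval(-7/6, -5/74), Interval(-3/2, 3*sqrt(7))), ProductSet(Naturals0, Interval.open(3*sqrt(3), 9)))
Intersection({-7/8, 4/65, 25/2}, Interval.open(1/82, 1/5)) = {4/65}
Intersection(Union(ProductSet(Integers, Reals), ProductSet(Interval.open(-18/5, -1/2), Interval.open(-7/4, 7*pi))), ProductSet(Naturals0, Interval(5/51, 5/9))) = ProductSet(Naturals0, Interval(5/51, 5/9))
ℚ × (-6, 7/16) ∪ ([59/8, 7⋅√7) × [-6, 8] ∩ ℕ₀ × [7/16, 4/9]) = (ℚ × (-6, 7/16)) ∪ ({8, 9, …, 18} × [7/16, 4/9])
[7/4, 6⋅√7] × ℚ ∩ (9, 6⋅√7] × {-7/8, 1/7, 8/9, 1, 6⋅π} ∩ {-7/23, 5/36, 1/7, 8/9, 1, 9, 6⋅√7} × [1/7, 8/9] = {6⋅√7} × {1/7, 8/9}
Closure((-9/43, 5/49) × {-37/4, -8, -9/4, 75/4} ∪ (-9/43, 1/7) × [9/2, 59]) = ([-9/43, 5/49] × {-37/4, -8, -9/4}) ∪ ([-9/43, 5/49) × {-37/4, -8, -9/4, 75/4}) ∪ ([-9/43, 1/7] × [9/2, 59])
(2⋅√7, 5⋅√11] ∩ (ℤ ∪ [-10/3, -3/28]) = {6, 7, …, 16}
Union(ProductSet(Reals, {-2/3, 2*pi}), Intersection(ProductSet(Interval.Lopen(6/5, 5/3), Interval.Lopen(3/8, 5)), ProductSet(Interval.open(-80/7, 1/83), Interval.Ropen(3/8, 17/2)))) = ProductSet(Reals, {-2/3, 2*pi})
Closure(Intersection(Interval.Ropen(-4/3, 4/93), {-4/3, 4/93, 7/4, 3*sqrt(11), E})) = {-4/3}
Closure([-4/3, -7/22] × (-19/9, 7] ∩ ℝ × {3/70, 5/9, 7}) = [-4/3, -7/22] × {3/70, 5/9, 7}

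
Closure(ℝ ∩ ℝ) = ℝ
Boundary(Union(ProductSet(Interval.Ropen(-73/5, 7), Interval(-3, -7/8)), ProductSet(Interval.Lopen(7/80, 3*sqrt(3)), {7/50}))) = Union(ProductSet({-73/5, 7}, Interval(-3, -7/8)), ProductSet(Interval(-73/5, 7), {-3, -7/8}), ProductSet(Interval(7/80, 3*sqrt(3)), {7/50}))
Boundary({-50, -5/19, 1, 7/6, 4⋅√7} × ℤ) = {-50, -5/19, 1, 7/6, 4⋅√7} × ℤ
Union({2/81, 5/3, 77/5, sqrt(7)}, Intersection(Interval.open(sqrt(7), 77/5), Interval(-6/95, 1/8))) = {2/81, 5/3, 77/5, sqrt(7)}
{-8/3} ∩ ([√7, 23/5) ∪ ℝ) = {-8/3}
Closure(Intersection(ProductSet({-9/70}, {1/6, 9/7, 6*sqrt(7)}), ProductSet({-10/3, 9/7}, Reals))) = EmptySet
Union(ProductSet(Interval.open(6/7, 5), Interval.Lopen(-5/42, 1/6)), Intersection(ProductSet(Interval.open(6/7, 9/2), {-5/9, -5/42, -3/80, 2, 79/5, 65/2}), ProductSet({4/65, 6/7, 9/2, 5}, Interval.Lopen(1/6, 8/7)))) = ProductSet(Interval.open(6/7, 5), Interval.Lopen(-5/42, 1/6))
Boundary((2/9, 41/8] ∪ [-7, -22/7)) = {-7, -22/7, 2/9, 41/8}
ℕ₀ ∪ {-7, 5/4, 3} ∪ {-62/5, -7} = {-62/5, -7, 5/4} ∪ ℕ₀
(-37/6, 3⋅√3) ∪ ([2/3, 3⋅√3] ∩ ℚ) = (-37/6, 3⋅√3) ∪ (ℚ ∩ [2/3, 3⋅√3])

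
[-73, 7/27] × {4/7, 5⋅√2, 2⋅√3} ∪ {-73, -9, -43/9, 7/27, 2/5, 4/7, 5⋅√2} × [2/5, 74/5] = ({-73, -9, -43/9, 7/27, 2/5, 4/7, 5⋅√2} × [2/5, 74/5]) ∪ ([-73, 7/27] × {4/7, 5⋅√2, 2⋅√3})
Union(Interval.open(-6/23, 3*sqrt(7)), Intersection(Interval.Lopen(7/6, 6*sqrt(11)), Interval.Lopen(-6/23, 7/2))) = Interval.open(-6/23, 3*sqrt(7))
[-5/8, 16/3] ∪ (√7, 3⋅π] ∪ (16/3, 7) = [-5/8, 3⋅π]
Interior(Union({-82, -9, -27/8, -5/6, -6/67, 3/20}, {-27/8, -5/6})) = EmptySet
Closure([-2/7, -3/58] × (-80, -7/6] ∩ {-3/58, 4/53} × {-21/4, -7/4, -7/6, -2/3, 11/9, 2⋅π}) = {-3/58} × {-21/4, -7/4, -7/6}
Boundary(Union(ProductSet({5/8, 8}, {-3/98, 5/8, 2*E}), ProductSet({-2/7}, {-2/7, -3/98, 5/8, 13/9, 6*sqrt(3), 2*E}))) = Union(ProductSet({-2/7}, {-2/7, -3/98, 5/8, 13/9, 6*sqrt(3), 2*E}), ProductSet({5/8, 8}, {-3/98, 5/8, 2*E}))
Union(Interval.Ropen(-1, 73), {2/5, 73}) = Interval(-1, 73)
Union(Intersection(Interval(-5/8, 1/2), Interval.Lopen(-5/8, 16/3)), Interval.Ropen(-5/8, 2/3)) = Interval.Ropen(-5/8, 2/3)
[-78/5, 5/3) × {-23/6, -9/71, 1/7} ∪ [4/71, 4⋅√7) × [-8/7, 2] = ([-78/5, 5/3) × {-23/6, -9/71, 1/7}) ∪ ([4/71, 4⋅√7) × [-8/7, 2])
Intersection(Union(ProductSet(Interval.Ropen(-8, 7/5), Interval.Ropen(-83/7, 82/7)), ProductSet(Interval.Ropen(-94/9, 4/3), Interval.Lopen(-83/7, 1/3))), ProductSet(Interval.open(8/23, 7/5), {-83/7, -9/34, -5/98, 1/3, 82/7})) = ProductSet(Interval.open(8/23, 7/5), {-83/7, -9/34, -5/98, 1/3})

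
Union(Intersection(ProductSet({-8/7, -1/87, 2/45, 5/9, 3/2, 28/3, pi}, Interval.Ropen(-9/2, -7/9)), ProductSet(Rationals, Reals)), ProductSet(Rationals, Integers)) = Union(ProductSet({-8/7, -1/87, 2/45, 5/9, 3/2, 28/3}, Interval.Ropen(-9/2, -7/9)), ProductSet(Rationals, Integers))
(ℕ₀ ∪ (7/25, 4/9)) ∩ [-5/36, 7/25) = {0}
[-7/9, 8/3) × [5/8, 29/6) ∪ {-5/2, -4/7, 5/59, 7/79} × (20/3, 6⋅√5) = ([-7/9, 8/3) × [5/8, 29/6)) ∪ ({-5/2, -4/7, 5/59, 7/79} × (20/3, 6⋅√5))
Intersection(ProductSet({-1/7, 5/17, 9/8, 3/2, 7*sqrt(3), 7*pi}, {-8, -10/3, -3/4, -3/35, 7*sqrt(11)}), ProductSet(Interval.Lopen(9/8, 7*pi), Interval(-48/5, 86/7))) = ProductSet({3/2, 7*sqrt(3), 7*pi}, {-8, -10/3, -3/4, -3/35})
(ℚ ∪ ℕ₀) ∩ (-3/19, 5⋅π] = ℚ ∩ (-3/19, 5⋅π]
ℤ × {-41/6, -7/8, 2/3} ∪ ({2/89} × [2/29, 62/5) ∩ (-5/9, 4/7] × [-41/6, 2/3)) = (ℤ × {-41/6, -7/8, 2/3}) ∪ ({2/89} × [2/29, 2/3))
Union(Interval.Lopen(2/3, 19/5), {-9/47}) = Union({-9/47}, Interval.Lopen(2/3, 19/5))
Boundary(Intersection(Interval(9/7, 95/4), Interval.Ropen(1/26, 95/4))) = {9/7, 95/4}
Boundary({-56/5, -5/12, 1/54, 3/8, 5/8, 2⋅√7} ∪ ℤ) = ℤ ∪ {-56/5, -5/12, 1/54, 3/8, 5/8, 2⋅√7}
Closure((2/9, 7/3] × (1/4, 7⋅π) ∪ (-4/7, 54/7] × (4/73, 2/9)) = ({-4/7, 54/7} × [4/73, 2/9]) ∪ ([-4/7, 54/7] × {4/73, 2/9}) ∪ ({2/9, 7/3} × [1/4, 7⋅π]) ∪ ((-4/7, 54/7] × (4/73, 2/9)) ∪ ([2/9, 7/3] × {1/4, 7⋅π}) ∪ ((2/9, 7/3] × (1/4, 7⋅π))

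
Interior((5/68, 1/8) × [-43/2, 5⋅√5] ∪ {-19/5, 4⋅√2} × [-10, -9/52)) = (5/68, 1/8) × (-43/2, 5⋅√5)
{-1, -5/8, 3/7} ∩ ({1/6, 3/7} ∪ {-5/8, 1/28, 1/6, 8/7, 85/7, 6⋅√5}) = {-5/8, 3/7}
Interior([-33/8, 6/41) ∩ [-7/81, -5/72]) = (-7/81, -5/72)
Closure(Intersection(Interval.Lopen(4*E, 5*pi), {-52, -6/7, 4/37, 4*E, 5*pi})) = {5*pi}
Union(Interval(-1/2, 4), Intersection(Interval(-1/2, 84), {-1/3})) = Interval(-1/2, 4)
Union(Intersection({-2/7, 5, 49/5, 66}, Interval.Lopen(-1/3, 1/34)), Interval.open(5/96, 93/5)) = Union({-2/7}, Interval.open(5/96, 93/5))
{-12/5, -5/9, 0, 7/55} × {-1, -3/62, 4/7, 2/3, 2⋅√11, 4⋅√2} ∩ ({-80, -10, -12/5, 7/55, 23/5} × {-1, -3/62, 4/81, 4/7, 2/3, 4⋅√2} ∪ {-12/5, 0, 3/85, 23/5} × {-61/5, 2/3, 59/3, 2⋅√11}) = ({-12/5, 0} × {2/3, 2⋅√11}) ∪ ({-12/5, 7/55} × {-1, -3/62, 4/7, 2/3, 4⋅√2})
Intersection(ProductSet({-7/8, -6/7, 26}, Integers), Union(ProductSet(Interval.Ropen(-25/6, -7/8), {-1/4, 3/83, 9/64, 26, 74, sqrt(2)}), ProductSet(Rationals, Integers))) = ProductSet({-7/8, -6/7, 26}, Integers)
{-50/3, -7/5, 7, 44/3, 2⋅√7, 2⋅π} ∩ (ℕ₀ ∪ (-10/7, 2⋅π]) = {-7/5, 7, 2⋅√7, 2⋅π}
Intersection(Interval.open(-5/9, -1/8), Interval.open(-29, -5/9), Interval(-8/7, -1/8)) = EmptySet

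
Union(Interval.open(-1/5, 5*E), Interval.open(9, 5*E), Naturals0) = Union(Interval.open(-1/5, 5*E), Naturals0)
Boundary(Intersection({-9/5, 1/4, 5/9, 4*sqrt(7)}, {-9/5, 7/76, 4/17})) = {-9/5}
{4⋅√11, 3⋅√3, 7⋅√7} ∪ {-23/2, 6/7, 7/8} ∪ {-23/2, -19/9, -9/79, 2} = {-23/2, -19/9, -9/79, 6/7, 7/8, 2, 4⋅√11, 3⋅√3, 7⋅√7}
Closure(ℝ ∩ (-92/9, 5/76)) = [-92/9, 5/76]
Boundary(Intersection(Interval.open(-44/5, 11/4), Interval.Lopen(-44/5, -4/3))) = {-44/5, -4/3}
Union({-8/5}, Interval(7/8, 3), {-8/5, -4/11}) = Union({-8/5, -4/11}, Interval(7/8, 3))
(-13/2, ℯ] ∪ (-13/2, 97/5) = (-13/2, 97/5)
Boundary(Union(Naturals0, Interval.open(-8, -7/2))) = Union(Complement(Naturals0, Interval.open(-8, -7/2)), {-8, -7/2})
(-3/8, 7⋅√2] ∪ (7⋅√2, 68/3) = (-3/8, 68/3)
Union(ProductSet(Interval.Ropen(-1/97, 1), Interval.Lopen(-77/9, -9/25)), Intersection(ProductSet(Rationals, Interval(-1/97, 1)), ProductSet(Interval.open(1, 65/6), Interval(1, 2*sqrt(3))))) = Union(ProductSet(Intersection(Interval.open(1, 65/6), Rationals), {1}), ProductSet(Interval.Ropen(-1/97, 1), Interval.Lopen(-77/9, -9/25)))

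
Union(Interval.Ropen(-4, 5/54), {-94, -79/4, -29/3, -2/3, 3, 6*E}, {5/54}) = Union({-94, -79/4, -29/3, 3, 6*E}, Interval(-4, 5/54))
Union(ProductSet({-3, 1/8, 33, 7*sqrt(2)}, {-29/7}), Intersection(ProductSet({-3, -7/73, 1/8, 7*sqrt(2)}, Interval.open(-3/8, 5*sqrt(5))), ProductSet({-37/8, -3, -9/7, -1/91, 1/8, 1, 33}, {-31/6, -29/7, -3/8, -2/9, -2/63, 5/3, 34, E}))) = Union(ProductSet({-3, 1/8}, {-2/9, -2/63, 5/3, E}), ProductSet({-3, 1/8, 33, 7*sqrt(2)}, {-29/7}))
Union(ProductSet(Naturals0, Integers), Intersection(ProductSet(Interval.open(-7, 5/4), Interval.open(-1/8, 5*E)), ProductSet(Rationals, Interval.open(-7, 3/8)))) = Union(ProductSet(Intersection(Interval.open(-7, 5/4), Rationals), Interval.open(-1/8, 3/8)), ProductSet(Naturals0, Integers))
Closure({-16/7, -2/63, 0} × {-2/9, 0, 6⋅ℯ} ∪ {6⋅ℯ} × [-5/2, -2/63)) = ({6⋅ℯ} × [-5/2, -2/63]) ∪ ({-16/7, -2/63, 0} × {-2/9, 0, 6⋅ℯ})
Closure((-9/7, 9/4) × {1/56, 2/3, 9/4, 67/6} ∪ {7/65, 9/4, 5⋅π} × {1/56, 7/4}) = ({7/65, 9/4, 5⋅π} × {1/56, 7/4}) ∪ ([-9/7, 9/4] × {1/56, 2/3, 9/4, 67/6})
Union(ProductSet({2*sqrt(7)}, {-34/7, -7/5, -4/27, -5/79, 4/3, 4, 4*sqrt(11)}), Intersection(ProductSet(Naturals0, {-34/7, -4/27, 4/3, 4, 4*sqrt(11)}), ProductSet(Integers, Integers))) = Union(ProductSet({2*sqrt(7)}, {-34/7, -7/5, -4/27, -5/79, 4/3, 4, 4*sqrt(11)}), ProductSet(Naturals0, {4}))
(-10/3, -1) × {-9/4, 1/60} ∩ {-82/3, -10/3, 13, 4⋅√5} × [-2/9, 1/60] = ∅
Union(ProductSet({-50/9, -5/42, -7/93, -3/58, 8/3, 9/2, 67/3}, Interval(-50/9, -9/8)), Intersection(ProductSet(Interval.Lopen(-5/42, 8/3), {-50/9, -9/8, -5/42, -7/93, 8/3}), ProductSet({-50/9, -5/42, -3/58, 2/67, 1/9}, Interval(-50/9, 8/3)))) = Union(ProductSet({-3/58, 2/67, 1/9}, {-50/9, -9/8, -5/42, -7/93, 8/3}), ProductSet({-50/9, -5/42, -7/93, -3/58, 8/3, 9/2, 67/3}, Interval(-50/9, -9/8)))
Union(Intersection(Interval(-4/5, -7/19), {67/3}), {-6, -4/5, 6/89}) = {-6, -4/5, 6/89}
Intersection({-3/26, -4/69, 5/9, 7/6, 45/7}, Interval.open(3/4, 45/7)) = {7/6}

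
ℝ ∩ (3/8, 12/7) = (3/8, 12/7)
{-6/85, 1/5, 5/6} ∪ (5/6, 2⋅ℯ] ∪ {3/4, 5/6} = {-6/85, 1/5, 3/4} ∪ [5/6, 2⋅ℯ]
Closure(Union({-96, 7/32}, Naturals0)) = Union({-96, 7/32}, Naturals0)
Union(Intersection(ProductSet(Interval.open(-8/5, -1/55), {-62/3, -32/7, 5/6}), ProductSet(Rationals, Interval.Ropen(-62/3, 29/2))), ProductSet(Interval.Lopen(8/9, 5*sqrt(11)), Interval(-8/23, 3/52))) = Union(ProductSet(Intersection(Interval.open(-8/5, -1/55), Rationals), {-62/3, -32/7, 5/6}), ProductSet(Interval.Lopen(8/9, 5*sqrt(11)), Interval(-8/23, 3/52)))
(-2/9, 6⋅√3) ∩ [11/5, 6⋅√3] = [11/5, 6⋅√3)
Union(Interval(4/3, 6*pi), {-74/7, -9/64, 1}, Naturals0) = Union({-74/7, -9/64}, Interval(4/3, 6*pi), Naturals0)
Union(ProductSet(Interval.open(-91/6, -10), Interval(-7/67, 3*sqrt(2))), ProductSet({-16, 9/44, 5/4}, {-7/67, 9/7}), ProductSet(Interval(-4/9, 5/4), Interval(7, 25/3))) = Union(ProductSet({-16, 9/44, 5/4}, {-7/67, 9/7}), ProductSet(Interval.open(-91/6, -10), Interval(-7/67, 3*sqrt(2))), ProductSet(Interval(-4/9, 5/4), Interval(7, 25/3)))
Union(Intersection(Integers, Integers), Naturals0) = Integers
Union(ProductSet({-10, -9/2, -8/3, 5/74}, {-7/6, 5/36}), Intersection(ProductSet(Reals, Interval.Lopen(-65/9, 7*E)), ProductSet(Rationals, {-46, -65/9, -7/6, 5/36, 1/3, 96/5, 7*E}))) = ProductSet(Rationals, {-7/6, 5/36, 1/3, 7*E})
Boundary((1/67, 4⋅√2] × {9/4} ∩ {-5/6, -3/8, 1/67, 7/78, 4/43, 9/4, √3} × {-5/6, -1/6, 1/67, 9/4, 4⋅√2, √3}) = {7/78, 4/43, 9/4, √3} × {9/4}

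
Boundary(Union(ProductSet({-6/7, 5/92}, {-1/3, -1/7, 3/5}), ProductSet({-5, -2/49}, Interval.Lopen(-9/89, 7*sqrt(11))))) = Union(ProductSet({-5, -2/49}, Interval(-9/89, 7*sqrt(11))), ProductSet({-6/7, 5/92}, {-1/3, -1/7, 3/5}))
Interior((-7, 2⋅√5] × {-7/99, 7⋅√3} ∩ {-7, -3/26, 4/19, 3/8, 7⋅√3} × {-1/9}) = ∅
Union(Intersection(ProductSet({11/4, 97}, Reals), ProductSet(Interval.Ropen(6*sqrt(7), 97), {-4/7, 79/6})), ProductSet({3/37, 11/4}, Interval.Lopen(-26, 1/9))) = ProductSet({3/37, 11/4}, Interval.Lopen(-26, 1/9))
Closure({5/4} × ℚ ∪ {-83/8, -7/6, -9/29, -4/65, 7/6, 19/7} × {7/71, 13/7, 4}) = ({5/4} × ℝ) ∪ ({-83/8, -7/6, -9/29, -4/65, 7/6, 19/7} × {7/71, 13/7, 4})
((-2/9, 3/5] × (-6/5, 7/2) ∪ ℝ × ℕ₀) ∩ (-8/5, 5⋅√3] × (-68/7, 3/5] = ((-2/9, 3/5] × (-6/5, 3/5]) ∪ ((-8/5, 5⋅√3] × {0})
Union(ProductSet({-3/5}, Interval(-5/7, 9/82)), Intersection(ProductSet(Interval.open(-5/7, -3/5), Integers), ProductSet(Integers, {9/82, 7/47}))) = ProductSet({-3/5}, Interval(-5/7, 9/82))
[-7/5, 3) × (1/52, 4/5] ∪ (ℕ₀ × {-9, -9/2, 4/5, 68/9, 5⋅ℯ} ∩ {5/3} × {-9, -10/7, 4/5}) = [-7/5, 3) × (1/52, 4/5]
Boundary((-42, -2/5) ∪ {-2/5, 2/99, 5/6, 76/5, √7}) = {-42, -2/5, 2/99, 5/6, 76/5, √7}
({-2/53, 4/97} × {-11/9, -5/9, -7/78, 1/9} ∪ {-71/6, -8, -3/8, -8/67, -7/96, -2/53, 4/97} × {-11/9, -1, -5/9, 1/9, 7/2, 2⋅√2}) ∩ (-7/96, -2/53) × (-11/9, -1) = ∅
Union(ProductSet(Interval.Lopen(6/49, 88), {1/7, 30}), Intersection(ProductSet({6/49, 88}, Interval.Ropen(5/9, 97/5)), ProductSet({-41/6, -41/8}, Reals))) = ProductSet(Interval.Lopen(6/49, 88), {1/7, 30})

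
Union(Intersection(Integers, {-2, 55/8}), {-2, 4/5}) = {-2, 4/5}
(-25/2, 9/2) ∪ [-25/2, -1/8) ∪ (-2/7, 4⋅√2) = [-25/2, 4⋅√2)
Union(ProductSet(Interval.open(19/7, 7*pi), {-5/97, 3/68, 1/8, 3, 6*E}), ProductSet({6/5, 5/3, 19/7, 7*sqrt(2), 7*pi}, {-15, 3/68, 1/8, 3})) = Union(ProductSet({6/5, 5/3, 19/7, 7*sqrt(2), 7*pi}, {-15, 3/68, 1/8, 3}), ProductSet(Interval.open(19/7, 7*pi), {-5/97, 3/68, 1/8, 3, 6*E}))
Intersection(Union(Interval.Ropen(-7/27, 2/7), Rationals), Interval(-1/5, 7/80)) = Union(Intersection(Interval(-1/5, 7/80), Rationals), Interval(-1/5, 7/80))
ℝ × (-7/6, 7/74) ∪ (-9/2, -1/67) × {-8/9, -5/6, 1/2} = (ℝ × (-7/6, 7/74)) ∪ ((-9/2, -1/67) × {-8/9, -5/6, 1/2})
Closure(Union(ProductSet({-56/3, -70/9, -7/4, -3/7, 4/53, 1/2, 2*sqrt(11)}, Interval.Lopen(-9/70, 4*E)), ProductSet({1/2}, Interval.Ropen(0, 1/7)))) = ProductSet({-56/3, -70/9, -7/4, -3/7, 4/53, 1/2, 2*sqrt(11)}, Interval(-9/70, 4*E))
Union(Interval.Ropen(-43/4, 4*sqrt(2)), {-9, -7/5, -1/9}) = Interval.Ropen(-43/4, 4*sqrt(2))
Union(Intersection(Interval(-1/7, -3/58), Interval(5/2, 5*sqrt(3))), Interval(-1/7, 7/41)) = Interval(-1/7, 7/41)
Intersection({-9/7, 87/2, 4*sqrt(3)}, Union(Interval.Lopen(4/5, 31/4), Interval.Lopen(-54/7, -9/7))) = {-9/7, 4*sqrt(3)}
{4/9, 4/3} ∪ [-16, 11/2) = [-16, 11/2)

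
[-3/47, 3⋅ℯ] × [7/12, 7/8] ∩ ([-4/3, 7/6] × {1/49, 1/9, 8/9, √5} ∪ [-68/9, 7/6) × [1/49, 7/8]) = [-3/47, 7/6) × [7/12, 7/8]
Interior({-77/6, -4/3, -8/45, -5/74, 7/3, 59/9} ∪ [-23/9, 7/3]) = (-23/9, 7/3)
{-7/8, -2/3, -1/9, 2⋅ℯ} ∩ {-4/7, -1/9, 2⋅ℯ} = {-1/9, 2⋅ℯ}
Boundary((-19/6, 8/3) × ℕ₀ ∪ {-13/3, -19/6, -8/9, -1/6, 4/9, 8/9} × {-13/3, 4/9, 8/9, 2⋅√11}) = ([-19/6, 8/3] × ℕ₀) ∪ ({-13/3, -19/6, -8/9, -1/6, 4/9, 8/9} × {-13/3, 4/9, 8/9, 2⋅√11})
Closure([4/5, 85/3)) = [4/5, 85/3]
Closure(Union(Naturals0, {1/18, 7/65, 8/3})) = Union({1/18, 7/65, 8/3}, Naturals0)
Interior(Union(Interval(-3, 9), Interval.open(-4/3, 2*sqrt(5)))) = Interval.open(-3, 9)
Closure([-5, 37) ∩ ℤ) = {-5, -4, …, 36}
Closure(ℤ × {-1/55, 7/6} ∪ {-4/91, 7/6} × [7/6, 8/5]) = (ℤ × {-1/55, 7/6}) ∪ ({-4/91, 7/6} × [7/6, 8/5])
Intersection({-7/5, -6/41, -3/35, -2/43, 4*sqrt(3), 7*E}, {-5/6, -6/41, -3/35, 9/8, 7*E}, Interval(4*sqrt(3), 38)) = {7*E}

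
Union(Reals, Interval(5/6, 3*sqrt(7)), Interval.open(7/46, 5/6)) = Interval(-oo, oo)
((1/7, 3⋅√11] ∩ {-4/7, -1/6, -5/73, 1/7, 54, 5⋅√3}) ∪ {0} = {0, 5⋅√3}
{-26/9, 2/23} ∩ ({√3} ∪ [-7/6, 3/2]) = {2/23}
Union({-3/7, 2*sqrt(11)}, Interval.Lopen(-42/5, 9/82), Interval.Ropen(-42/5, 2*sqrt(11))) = Interval(-42/5, 2*sqrt(11))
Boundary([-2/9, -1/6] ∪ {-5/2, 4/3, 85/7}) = {-5/2, -2/9, -1/6, 4/3, 85/7}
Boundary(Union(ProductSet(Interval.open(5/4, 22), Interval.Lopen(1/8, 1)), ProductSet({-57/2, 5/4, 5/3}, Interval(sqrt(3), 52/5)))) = Union(ProductSet({5/4, 22}, Interval(1/8, 1)), ProductSet({-57/2, 5/4, 5/3}, Interval(sqrt(3), 52/5)), ProductSet(Interval(5/4, 22), {1/8, 1}))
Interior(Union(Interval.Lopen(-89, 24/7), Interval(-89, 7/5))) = Interval.open(-89, 24/7)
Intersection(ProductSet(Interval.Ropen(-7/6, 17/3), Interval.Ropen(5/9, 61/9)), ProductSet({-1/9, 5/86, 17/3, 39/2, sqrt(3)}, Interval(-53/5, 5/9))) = ProductSet({-1/9, 5/86, sqrt(3)}, {5/9})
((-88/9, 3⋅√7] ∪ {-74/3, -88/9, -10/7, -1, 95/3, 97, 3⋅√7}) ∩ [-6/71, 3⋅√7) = [-6/71, 3⋅√7)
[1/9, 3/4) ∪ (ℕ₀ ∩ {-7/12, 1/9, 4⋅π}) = [1/9, 3/4)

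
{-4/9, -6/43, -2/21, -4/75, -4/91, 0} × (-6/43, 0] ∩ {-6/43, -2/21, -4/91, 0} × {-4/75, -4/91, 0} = {-6/43, -2/21, -4/91, 0} × {-4/75, -4/91, 0}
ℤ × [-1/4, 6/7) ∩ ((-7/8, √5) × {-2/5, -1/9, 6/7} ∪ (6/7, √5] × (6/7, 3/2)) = {0, 1, 2} × {-1/9}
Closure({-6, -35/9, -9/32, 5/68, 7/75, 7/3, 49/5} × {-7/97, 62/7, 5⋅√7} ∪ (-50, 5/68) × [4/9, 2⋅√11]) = ([-50, 5/68] × [4/9, 2⋅√11]) ∪ ({-6, -35/9, -9/32, 5/68, 7/75, 7/3, 49/5} × {-7/97, 62/7, 5⋅√7})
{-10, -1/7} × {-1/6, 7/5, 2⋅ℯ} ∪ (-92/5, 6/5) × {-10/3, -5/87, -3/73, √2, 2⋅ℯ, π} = ({-10, -1/7} × {-1/6, 7/5, 2⋅ℯ}) ∪ ((-92/5, 6/5) × {-10/3, -5/87, -3/73, √2, 2⋅ℯ, π})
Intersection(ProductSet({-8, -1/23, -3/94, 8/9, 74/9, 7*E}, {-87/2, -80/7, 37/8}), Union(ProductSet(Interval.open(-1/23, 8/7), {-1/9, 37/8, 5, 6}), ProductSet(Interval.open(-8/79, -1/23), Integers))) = ProductSet({-3/94, 8/9}, {37/8})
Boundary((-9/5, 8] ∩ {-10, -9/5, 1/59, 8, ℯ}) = {1/59, 8, ℯ}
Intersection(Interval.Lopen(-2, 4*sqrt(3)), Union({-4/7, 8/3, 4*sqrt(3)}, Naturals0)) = Union({-4/7, 8/3, 4*sqrt(3)}, Range(0, 7, 1))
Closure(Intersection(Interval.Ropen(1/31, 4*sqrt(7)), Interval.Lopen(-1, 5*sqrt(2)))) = Interval(1/31, 5*sqrt(2))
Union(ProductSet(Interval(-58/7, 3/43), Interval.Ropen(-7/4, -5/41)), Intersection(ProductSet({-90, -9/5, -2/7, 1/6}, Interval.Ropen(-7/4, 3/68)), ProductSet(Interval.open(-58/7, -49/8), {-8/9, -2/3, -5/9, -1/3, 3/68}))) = ProductSet(Interval(-58/7, 3/43), Interval.Ropen(-7/4, -5/41))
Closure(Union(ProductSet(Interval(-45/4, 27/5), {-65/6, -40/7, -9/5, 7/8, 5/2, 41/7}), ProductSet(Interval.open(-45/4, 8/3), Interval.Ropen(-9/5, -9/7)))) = Union(ProductSet({-45/4, 8/3}, Interval(-9/5, -9/7)), ProductSet(Interval(-45/4, 8/3), {-9/5, -9/7}), ProductSet(Interval.open(-45/4, 8/3), Interval.Ropen(-9/5, -9/7)), ProductSet(Interval(-45/4, 27/5), {-65/6, -40/7, -9/5, 7/8, 5/2, 41/7}))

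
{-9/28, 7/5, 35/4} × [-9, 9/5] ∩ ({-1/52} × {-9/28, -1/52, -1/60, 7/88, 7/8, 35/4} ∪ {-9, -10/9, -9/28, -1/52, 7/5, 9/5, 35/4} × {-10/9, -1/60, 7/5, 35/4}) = {-9/28, 7/5, 35/4} × {-10/9, -1/60, 7/5}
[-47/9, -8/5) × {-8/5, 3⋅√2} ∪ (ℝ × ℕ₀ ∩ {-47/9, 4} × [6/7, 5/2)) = ({-47/9, 4} × {1, 2}) ∪ ([-47/9, -8/5) × {-8/5, 3⋅√2})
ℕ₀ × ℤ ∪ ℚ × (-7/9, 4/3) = (ℕ₀ × ℤ) ∪ (ℚ × (-7/9, 4/3))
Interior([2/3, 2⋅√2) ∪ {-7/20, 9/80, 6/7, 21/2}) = (2/3, 2⋅√2)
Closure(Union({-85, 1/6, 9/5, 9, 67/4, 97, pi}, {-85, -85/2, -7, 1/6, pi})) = {-85, -85/2, -7, 1/6, 9/5, 9, 67/4, 97, pi}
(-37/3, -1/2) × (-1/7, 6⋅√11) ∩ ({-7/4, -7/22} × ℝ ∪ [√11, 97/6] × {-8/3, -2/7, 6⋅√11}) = {-7/4} × (-1/7, 6⋅√11)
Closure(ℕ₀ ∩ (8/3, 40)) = {3, 4, …, 39}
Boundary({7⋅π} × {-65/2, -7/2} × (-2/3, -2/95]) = {7⋅π} × {-65/2, -7/2} × [-2/3, -2/95]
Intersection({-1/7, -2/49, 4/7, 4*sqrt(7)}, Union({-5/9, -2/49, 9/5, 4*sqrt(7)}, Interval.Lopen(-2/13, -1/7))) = {-1/7, -2/49, 4*sqrt(7)}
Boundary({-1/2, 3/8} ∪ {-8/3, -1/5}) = {-8/3, -1/2, -1/5, 3/8}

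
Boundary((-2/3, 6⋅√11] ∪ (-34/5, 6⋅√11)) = {-34/5, 6⋅√11}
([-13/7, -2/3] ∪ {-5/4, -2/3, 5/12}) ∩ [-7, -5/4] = [-13/7, -5/4]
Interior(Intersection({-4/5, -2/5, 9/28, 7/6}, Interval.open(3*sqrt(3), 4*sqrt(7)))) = EmptySet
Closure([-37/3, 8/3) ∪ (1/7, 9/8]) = [-37/3, 8/3]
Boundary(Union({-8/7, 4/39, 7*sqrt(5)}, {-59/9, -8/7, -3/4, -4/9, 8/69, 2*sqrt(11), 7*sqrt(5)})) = {-59/9, -8/7, -3/4, -4/9, 4/39, 8/69, 2*sqrt(11), 7*sqrt(5)}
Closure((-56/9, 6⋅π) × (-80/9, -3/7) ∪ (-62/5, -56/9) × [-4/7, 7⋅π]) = ({-56/9, 6⋅π} × [-80/9, -3/7]) ∪ ([-56/9, 6⋅π] × {-80/9, -3/7}) ∪ ([-62/5, -56/9] × [-4/7, 7⋅π]) ∪ ((-56/9, 6⋅π) × (-80/9, -3/7))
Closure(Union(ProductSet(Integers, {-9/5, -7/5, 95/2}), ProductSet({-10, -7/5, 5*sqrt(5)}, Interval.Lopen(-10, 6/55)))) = Union(ProductSet({-10, -7/5, 5*sqrt(5)}, Interval(-10, 6/55)), ProductSet(Integers, {-9/5, -7/5, 95/2}))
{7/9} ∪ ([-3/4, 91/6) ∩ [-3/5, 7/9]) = [-3/5, 7/9]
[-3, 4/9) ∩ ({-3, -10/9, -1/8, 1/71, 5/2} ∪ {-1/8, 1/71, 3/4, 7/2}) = {-3, -10/9, -1/8, 1/71}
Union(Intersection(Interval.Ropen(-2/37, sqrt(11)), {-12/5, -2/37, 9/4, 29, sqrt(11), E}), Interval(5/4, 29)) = Union({-2/37}, Interval(5/4, 29))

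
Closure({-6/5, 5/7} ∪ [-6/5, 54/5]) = [-6/5, 54/5]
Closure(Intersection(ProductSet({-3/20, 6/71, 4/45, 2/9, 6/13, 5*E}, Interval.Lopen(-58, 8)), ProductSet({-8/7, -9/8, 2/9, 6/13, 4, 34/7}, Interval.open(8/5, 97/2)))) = ProductSet({2/9, 6/13}, Interval(8/5, 8))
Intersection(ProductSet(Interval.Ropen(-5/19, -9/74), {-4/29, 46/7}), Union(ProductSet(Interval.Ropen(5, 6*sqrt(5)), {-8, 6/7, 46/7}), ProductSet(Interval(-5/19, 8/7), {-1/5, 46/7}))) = ProductSet(Interval.Ropen(-5/19, -9/74), {46/7})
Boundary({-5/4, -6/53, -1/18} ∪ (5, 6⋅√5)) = {-5/4, -6/53, -1/18, 5, 6⋅√5}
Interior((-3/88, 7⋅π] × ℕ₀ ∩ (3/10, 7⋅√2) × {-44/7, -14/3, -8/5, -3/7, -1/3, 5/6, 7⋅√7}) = ∅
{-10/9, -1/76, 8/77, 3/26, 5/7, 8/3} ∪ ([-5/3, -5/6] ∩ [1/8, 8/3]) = {-10/9, -1/76, 8/77, 3/26, 5/7, 8/3}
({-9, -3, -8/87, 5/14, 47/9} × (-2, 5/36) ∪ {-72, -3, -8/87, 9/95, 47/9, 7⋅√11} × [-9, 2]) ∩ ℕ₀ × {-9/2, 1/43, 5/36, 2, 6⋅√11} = ∅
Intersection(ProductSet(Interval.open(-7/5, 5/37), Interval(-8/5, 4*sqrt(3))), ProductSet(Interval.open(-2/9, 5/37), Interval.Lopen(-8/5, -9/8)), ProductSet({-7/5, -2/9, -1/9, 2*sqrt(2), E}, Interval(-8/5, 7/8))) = ProductSet({-1/9}, Interval.Lopen(-8/5, -9/8))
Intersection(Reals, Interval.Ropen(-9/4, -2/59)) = Interval.Ropen(-9/4, -2/59)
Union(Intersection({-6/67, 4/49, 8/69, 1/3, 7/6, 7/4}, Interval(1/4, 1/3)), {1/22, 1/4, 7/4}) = {1/22, 1/4, 1/3, 7/4}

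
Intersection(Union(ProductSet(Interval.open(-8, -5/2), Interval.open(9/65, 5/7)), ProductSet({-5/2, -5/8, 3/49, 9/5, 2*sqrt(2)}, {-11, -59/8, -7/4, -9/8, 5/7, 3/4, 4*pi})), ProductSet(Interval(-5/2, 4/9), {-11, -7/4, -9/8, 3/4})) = ProductSet({-5/2, -5/8, 3/49}, {-11, -7/4, -9/8, 3/4})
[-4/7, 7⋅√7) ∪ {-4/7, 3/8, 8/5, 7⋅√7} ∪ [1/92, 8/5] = [-4/7, 7⋅√7]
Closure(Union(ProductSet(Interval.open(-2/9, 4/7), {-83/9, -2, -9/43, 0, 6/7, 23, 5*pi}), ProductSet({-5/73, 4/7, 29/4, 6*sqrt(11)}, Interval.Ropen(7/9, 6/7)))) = Union(ProductSet({-5/73, 4/7, 29/4, 6*sqrt(11)}, Interval(7/9, 6/7)), ProductSet(Interval(-2/9, 4/7), {-83/9, -2, -9/43, 0, 6/7, 23, 5*pi}))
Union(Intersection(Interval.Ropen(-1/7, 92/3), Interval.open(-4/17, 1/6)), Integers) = Union(Integers, Interval.Ropen(-1/7, 1/6))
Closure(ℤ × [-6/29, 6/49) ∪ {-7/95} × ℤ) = ({-7/95} × ℤ) ∪ (ℤ × [-6/29, 6/49])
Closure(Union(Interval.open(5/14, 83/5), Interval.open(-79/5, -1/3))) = Union(Interval(-79/5, -1/3), Interval(5/14, 83/5))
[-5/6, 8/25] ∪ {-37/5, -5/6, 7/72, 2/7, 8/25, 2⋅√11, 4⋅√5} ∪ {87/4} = {-37/5, 87/4, 2⋅√11, 4⋅√5} ∪ [-5/6, 8/25]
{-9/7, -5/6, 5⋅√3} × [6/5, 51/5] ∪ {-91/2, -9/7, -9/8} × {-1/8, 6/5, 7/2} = ({-91/2, -9/7, -9/8} × {-1/8, 6/5, 7/2}) ∪ ({-9/7, -5/6, 5⋅√3} × [6/5, 51/5])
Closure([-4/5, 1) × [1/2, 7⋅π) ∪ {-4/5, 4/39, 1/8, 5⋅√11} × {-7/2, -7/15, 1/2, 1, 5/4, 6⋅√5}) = ({-4/5, 1} × [1/2, 7⋅π]) ∪ ([-4/5, 1] × {1/2, 7⋅π}) ∪ ([-4/5, 1) × [1/2, 7⋅π)) ∪ ({-4/5, 4/39, 1/8, 5⋅√11} × {-7/2, -7/15, 1/2, 1, 5/4, 6⋅√5})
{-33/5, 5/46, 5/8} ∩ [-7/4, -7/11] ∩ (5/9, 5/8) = ∅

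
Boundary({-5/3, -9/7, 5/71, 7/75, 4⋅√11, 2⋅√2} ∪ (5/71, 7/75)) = {-5/3, -9/7, 5/71, 7/75, 4⋅√11, 2⋅√2}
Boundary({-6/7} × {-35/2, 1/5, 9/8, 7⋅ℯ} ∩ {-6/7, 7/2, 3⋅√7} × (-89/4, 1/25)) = {-6/7} × {-35/2}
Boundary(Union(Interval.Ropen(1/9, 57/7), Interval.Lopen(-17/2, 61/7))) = {-17/2, 61/7}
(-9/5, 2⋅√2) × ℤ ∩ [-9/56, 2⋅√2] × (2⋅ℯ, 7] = [-9/56, 2⋅√2) × {6, 7}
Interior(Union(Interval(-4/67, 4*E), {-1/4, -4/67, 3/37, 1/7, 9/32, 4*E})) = Interval.open(-4/67, 4*E)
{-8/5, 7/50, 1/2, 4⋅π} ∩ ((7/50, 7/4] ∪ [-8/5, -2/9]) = {-8/5, 1/2}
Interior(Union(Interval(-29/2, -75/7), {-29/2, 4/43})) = Interval.open(-29/2, -75/7)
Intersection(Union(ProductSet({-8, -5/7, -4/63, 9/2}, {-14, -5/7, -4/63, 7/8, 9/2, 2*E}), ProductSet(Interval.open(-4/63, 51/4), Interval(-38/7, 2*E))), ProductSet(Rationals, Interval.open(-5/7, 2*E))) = Union(ProductSet({-8, -5/7, -4/63, 9/2}, {-4/63, 7/8, 9/2}), ProductSet(Intersection(Interval.open(-4/63, 51/4), Rationals), Interval.open(-5/7, 2*E)))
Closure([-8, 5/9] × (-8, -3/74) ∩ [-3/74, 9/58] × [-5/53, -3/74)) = [-3/74, 9/58] × [-5/53, -3/74]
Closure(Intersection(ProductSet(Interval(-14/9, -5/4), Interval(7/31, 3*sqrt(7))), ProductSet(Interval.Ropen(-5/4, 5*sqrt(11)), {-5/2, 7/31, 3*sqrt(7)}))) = ProductSet({-5/4}, {7/31, 3*sqrt(7)})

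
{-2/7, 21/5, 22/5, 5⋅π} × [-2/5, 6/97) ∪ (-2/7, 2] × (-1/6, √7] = ({-2/7, 21/5, 22/5, 5⋅π} × [-2/5, 6/97)) ∪ ((-2/7, 2] × (-1/6, √7])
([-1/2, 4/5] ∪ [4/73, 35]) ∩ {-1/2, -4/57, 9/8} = {-1/2, -4/57, 9/8}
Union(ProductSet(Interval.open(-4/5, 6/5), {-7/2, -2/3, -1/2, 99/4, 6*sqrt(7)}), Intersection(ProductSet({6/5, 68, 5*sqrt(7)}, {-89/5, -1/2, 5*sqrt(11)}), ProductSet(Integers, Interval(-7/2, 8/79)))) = Union(ProductSet({68}, {-1/2}), ProductSet(Interval.open(-4/5, 6/5), {-7/2, -2/3, -1/2, 99/4, 6*sqrt(7)}))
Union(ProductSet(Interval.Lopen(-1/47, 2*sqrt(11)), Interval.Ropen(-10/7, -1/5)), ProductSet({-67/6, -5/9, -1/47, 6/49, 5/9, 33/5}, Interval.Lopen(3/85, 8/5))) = Union(ProductSet({-67/6, -5/9, -1/47, 6/49, 5/9, 33/5}, Interval.Lopen(3/85, 8/5)), ProductSet(Interval.Lopen(-1/47, 2*sqrt(11)), Interval.Ropen(-10/7, -1/5)))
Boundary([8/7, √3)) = {8/7, √3}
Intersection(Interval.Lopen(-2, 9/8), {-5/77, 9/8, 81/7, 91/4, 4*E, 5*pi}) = {-5/77, 9/8}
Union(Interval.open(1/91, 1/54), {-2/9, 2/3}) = Union({-2/9, 2/3}, Interval.open(1/91, 1/54))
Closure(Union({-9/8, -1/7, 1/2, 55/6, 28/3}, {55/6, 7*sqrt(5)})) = {-9/8, -1/7, 1/2, 55/6, 28/3, 7*sqrt(5)}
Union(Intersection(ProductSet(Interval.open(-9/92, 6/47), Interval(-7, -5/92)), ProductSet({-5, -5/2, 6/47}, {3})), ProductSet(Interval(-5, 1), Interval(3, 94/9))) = ProductSet(Interval(-5, 1), Interval(3, 94/9))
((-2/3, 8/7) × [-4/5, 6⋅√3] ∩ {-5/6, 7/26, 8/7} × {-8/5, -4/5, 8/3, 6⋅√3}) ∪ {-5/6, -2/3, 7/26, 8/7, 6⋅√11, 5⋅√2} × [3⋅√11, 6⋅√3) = ({7/26} × {-4/5, 8/3, 6⋅√3}) ∪ ({-5/6, -2/3, 7/26, 8/7, 6⋅√11, 5⋅√2} × [3⋅√11, 6⋅√3))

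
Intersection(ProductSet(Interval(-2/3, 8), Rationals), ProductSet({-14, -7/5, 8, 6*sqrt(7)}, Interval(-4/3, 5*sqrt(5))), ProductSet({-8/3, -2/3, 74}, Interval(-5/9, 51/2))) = EmptySet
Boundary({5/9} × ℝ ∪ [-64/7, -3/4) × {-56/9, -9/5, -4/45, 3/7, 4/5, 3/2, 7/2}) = ({5/9} × ℝ) ∪ ([-64/7, -3/4] × {-56/9, -9/5, -4/45, 3/7, 4/5, 3/2, 7/2})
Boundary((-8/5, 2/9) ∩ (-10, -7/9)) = {-8/5, -7/9}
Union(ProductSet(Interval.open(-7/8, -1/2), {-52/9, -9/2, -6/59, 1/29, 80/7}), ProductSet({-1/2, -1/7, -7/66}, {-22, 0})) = Union(ProductSet({-1/2, -1/7, -7/66}, {-22, 0}), ProductSet(Interval.open(-7/8, -1/2), {-52/9, -9/2, -6/59, 1/29, 80/7}))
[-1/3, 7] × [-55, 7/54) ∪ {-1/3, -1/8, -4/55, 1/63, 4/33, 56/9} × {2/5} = ({-1/3, -1/8, -4/55, 1/63, 4/33, 56/9} × {2/5}) ∪ ([-1/3, 7] × [-55, 7/54))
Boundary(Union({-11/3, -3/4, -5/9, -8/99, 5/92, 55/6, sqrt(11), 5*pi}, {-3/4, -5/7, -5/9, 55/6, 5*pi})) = {-11/3, -3/4, -5/7, -5/9, -8/99, 5/92, 55/6, sqrt(11), 5*pi}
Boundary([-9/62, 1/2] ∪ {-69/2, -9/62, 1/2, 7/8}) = {-69/2, -9/62, 1/2, 7/8}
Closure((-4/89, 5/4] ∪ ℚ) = ℚ ∪ (-∞, ∞)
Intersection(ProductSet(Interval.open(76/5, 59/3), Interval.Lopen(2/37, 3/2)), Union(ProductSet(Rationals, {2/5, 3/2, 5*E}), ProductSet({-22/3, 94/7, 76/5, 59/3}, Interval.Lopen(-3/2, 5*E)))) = ProductSet(Intersection(Interval.open(76/5, 59/3), Rationals), {2/5, 3/2})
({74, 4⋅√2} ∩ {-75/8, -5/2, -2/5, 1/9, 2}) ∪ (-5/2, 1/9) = (-5/2, 1/9)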